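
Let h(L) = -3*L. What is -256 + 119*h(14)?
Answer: -5254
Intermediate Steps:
-256 + 119*h(14) = -256 + 119*(-3*14) = -256 + 119*(-42) = -256 - 4998 = -5254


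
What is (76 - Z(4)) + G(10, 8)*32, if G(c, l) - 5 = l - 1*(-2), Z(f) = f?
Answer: 552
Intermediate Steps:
G(c, l) = 7 + l (G(c, l) = 5 + (l - 1*(-2)) = 5 + (l + 2) = 5 + (2 + l) = 7 + l)
(76 - Z(4)) + G(10, 8)*32 = (76 - 1*4) + (7 + 8)*32 = (76 - 4) + 15*32 = 72 + 480 = 552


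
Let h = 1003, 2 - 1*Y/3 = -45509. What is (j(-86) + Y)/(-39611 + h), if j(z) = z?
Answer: -136447/38608 ≈ -3.5342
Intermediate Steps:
Y = 136533 (Y = 6 - 3*(-45509) = 6 + 136527 = 136533)
(j(-86) + Y)/(-39611 + h) = (-86 + 136533)/(-39611 + 1003) = 136447/(-38608) = 136447*(-1/38608) = -136447/38608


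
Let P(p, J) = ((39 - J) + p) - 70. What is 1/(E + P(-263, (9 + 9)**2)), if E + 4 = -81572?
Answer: -1/82194 ≈ -1.2166e-5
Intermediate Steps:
E = -81576 (E = -4 - 81572 = -81576)
P(p, J) = -31 + p - J (P(p, J) = (39 + p - J) - 70 = -31 + p - J)
1/(E + P(-263, (9 + 9)**2)) = 1/(-81576 + (-31 - 263 - (9 + 9)**2)) = 1/(-81576 + (-31 - 263 - 1*18**2)) = 1/(-81576 + (-31 - 263 - 1*324)) = 1/(-81576 + (-31 - 263 - 324)) = 1/(-81576 - 618) = 1/(-82194) = -1/82194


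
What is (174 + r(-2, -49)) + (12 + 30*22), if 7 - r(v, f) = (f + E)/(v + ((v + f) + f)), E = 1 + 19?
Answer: 86977/102 ≈ 852.72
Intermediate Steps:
E = 20
r(v, f) = 7 - (20 + f)/(2*f + 2*v) (r(v, f) = 7 - (f + 20)/(v + ((v + f) + f)) = 7 - (20 + f)/(v + ((f + v) + f)) = 7 - (20 + f)/(v + (v + 2*f)) = 7 - (20 + f)/(2*f + 2*v))
(174 + r(-2, -49)) + (12 + 30*22) = (174 + (-10 + 7*(-2) + (13/2)*(-49))/(-49 - 2)) + (12 + 30*22) = (174 + (-10 - 14 - 637/2)/(-51)) + (12 + 660) = (174 - 1/51*(-685/2)) + 672 = (174 + 685/102) + 672 = 18433/102 + 672 = 86977/102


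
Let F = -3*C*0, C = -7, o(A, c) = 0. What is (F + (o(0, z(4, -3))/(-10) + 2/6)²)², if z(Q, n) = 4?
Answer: 1/81 ≈ 0.012346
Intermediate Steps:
F = 0 (F = -3*(-7)*0 = 21*0 = 0)
(F + (o(0, z(4, -3))/(-10) + 2/6)²)² = (0 + (0/(-10) + 2/6)²)² = (0 + (0*(-⅒) + 2*(⅙))²)² = (0 + (0 + ⅓)²)² = (0 + (⅓)²)² = (0 + ⅑)² = (⅑)² = 1/81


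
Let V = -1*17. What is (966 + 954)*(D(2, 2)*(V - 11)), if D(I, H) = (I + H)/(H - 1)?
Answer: -215040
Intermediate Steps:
V = -17
D(I, H) = (H + I)/(-1 + H)
(966 + 954)*(D(2, 2)*(V - 11)) = (966 + 954)*(((2 + 2)/(-1 + 2))*(-17 - 11)) = 1920*((4/1)*(-28)) = 1920*((1*4)*(-28)) = 1920*(4*(-28)) = 1920*(-112) = -215040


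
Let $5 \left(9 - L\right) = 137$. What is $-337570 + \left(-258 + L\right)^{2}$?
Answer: $- \frac{6529326}{25} \approx -2.6117 \cdot 10^{5}$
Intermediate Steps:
$L = - \frac{92}{5}$ ($L = 9 - \frac{137}{5} = - \frac{92}{5} \approx -18.4$)
$-337570 + \left(-258 + L\right)^{2} = -337570 + \left(-258 - \frac{92}{5}\right)^{2} = -337570 + \left(- \frac{1382}{5}\right)^{2} = -337570 + \frac{1909924}{25} = - \frac{6529326}{25}$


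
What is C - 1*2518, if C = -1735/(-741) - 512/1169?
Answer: -2179515799/866229 ≈ -2516.1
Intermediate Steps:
C = 1648823/866229 (C = -1735*(-1/741) - 512*1/1169 = 1735/741 - 512/1169 = 1648823/866229 ≈ 1.9035)
C - 1*2518 = 1648823/866229 - 1*2518 = 1648823/866229 - 2518 = -2179515799/866229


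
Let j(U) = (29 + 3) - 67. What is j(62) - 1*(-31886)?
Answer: 31851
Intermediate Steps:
j(U) = -35 (j(U) = 32 - 67 = -35)
j(62) - 1*(-31886) = -35 - 1*(-31886) = -35 + 31886 = 31851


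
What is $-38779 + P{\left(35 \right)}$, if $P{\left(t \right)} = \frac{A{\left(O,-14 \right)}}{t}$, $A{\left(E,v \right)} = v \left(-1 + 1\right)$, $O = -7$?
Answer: $-38779$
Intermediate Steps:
$A{\left(E,v \right)} = 0$ ($A{\left(E,v \right)} = v 0 = 0$)
$P{\left(t \right)} = 0$ ($P{\left(t \right)} = \frac{0}{t} = 0$)
$-38779 + P{\left(35 \right)} = -38779 + 0 = -38779$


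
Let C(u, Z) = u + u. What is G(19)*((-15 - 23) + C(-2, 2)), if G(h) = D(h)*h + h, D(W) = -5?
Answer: 3192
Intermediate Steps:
C(u, Z) = 2*u
G(h) = -4*h (G(h) = -5*h + h = -4*h)
G(19)*((-15 - 23) + C(-2, 2)) = (-4*19)*((-15 - 23) + 2*(-2)) = -76*(-38 - 4) = -76*(-42) = 3192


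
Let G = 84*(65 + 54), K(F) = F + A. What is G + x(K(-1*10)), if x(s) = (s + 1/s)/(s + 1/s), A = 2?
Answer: 9997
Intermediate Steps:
K(F) = 2 + F (K(F) = F + 2 = 2 + F)
x(s) = 1
G = 9996 (G = 84*119 = 9996)
G + x(K(-1*10)) = 9996 + 1 = 9997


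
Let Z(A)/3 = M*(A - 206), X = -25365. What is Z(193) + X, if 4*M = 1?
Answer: -101499/4 ≈ -25375.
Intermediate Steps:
M = ¼ (M = (¼)*1 = ¼ ≈ 0.25000)
Z(A) = -309/2 + 3*A/4 (Z(A) = 3*((A - 206)/4) = 3*((-206 + A)/4) = 3*(-103/2 + A/4) = -309/2 + 3*A/4)
Z(193) + X = (-309/2 + (¾)*193) - 25365 = (-309/2 + 579/4) - 25365 = -39/4 - 25365 = -101499/4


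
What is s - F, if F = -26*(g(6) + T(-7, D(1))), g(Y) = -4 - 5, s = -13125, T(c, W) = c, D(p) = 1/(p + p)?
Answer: -13541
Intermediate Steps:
D(p) = 1/(2*p)
g(Y) = -9
F = 416 (F = -26*(-9 - 7) = -26*(-16) = 416)
s - F = -13125 - 1*416 = -13125 - 416 = -13541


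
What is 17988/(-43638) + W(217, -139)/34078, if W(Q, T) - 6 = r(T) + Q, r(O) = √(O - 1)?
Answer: -100543965/247849294 + I*√35/17039 ≈ -0.40567 + 0.00034721*I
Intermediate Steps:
r(O) = √(-1 + O)
W(Q, T) = 6 + Q + √(-1 + T) (W(Q, T) = 6 + (√(-1 + T) + Q) = 6 + (Q + √(-1 + T)) = 6 + Q + √(-1 + T))
17988/(-43638) + W(217, -139)/34078 = 17988/(-43638) + (6 + 217 + √(-1 - 139))/34078 = 17988*(-1/43638) + (6 + 217 + √(-140))*(1/34078) = -2998/7273 + (6 + 217 + 2*I*√35)*(1/34078) = -2998/7273 + (223 + 2*I*√35)*(1/34078) = -2998/7273 + (223/34078 + I*√35/17039) = -100543965/247849294 + I*√35/17039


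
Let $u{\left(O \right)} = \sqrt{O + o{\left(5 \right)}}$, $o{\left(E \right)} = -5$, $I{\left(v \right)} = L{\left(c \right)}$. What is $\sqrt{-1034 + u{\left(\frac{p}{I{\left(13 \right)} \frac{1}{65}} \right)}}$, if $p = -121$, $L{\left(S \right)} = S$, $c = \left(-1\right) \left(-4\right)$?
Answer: $\frac{\sqrt{-4136 + 2 i \sqrt{7885}}}{2} \approx 0.69021 + 32.163 i$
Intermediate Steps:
$c = 4$
$I{\left(v \right)} = 4$
$u{\left(O \right)} = \sqrt{-5 + O}$ ($u{\left(O \right)} = \sqrt{O - 5} = \sqrt{-5 + O}$)
$\sqrt{-1034 + u{\left(\frac{p}{I{\left(13 \right)} \frac{1}{65}} \right)}} = \sqrt{-1034 + \sqrt{-5 - \frac{121}{4 \cdot \frac{1}{65}}}} = \sqrt{-1034 + \sqrt{-5 - \frac{121}{\frac{4}{65}}}} = \sqrt{-1034 + \sqrt{-5 - \frac{7865}{4}}} = \sqrt{-1034 + \sqrt{- \frac{7885}{4}}} = \sqrt{-1034 + \frac{i \sqrt{7885}}{2}}$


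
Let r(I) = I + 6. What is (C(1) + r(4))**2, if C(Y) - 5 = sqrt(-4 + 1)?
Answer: (15 + I*sqrt(3))**2 ≈ 222.0 + 51.962*I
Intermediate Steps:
C(Y) = 5 + I*sqrt(3) (C(Y) = 5 + sqrt(-4 + 1) = 5 + sqrt(-3) = 5 + I*sqrt(3))
r(I) = 6 + I
(C(1) + r(4))**2 = ((5 + I*sqrt(3)) + (6 + 4))**2 = ((5 + I*sqrt(3)) + 10)**2 = (15 + I*sqrt(3))**2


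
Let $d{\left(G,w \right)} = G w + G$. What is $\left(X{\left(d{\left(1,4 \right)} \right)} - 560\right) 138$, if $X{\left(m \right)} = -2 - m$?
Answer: $-78246$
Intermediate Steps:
$d{\left(G,w \right)} = G + G w$
$\left(X{\left(d{\left(1,4 \right)} \right)} - 560\right) 138 = \left(\left(-2 - 1 \left(1 + 4\right)\right) - 560\right) 138 = \left(\left(-2 - 1 \cdot 5\right) - 560\right) 138 = \left(\left(-2 - 5\right) - 560\right) 138 = \left(-7 - 560\right) 138 = \left(-567\right) 138 = -78246$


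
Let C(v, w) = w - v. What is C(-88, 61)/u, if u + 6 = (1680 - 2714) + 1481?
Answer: 149/441 ≈ 0.33787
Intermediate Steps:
u = 441 (u = -6 + ((1680 - 2714) + 1481) = -6 + (-1034 + 1481) = -6 + 447 = 441)
C(-88, 61)/u = (61 - 1*(-88))/441 = (61 + 88)*(1/441) = 149*(1/441) = 149/441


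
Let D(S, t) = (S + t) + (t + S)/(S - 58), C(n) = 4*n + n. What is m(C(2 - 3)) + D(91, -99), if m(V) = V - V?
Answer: -272/33 ≈ -8.2424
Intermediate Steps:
C(n) = 5*n
m(V) = 0
D(S, t) = S + t + (S + t)/(-58 + S) (D(S, t) = (S + t) + (S + t)/(-58 + S) = S + t + (S + t)/(-58 + S))
m(C(2 - 3)) + D(91, -99) = 0 + (91**2 - 57*91 - 57*(-99) + 91*(-99))/(-58 + 91) = 0 + (8281 - 5187 + 5643 - 9009)/33 = 0 + (1/33)*(-272) = 0 - 272/33 = -272/33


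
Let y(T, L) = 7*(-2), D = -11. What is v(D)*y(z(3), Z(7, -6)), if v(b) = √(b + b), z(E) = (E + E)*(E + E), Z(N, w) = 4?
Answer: -14*I*√22 ≈ -65.666*I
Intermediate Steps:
z(E) = 4*E² (z(E) = (2*E)*(2*E) = 4*E²)
y(T, L) = -14
v(b) = √2*√b (v(b) = √(2*b) = √2*√b)
v(D)*y(z(3), Z(7, -6)) = (√2*√(-11))*(-14) = (√2*(I*√11))*(-14) = (I*√22)*(-14) = -14*I*√22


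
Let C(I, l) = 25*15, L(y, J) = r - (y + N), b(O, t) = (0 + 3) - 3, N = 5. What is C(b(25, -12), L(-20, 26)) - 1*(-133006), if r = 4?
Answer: 133381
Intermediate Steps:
b(O, t) = 0 (b(O, t) = 3 - 3 = 0)
L(y, J) = -1 - y (L(y, J) = 4 - (y + 5) = 4 - (5 + y) = 4 + (-5 - y) = -1 - y)
C(I, l) = 375
C(b(25, -12), L(-20, 26)) - 1*(-133006) = 375 - 1*(-133006) = 375 + 133006 = 133381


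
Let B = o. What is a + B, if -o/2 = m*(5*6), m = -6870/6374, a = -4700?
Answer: -14772800/3187 ≈ -4635.3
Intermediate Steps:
m = -3435/3187 (m = -6870*1/6374 = -3435/3187 ≈ -1.0778)
o = 206100/3187 (o = -(-6870)*5*6/3187 = -(-6870)*30/3187 = -2*(-103050/3187) = 206100/3187 ≈ 64.669)
B = 206100/3187 ≈ 64.669
a + B = -4700 + 206100/3187 = -14772800/3187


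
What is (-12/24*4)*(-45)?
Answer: 90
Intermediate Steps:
(-12/24*4)*(-45) = (-12*1/24*4)*(-45) = -½*4*(-45) = -2*(-45) = 90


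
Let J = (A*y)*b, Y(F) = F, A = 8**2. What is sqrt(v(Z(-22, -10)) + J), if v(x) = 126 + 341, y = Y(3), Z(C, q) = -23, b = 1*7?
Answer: sqrt(1811) ≈ 42.556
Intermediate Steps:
A = 64
b = 7
y = 3
v(x) = 467
J = 1344 (J = (64*3)*7 = 192*7 = 1344)
sqrt(v(Z(-22, -10)) + J) = sqrt(467 + 1344) = sqrt(1811)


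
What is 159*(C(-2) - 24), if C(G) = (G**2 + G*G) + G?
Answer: -2862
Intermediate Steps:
C(G) = G + 2*G**2 (C(G) = (G**2 + G**2) + G = 2*G**2 + G = G + 2*G**2)
159*(C(-2) - 24) = 159*(-2*(1 + 2*(-2)) - 24) = 159*(-2*(1 - 4) - 24) = 159*(-2*(-3) - 24) = 159*(6 - 24) = 159*(-18) = -2862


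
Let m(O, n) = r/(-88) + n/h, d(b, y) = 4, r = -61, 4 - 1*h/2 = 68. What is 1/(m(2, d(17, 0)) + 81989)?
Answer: 352/28860361 ≈ 1.2197e-5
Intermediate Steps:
h = -128 (h = 8 - 2*68 = 8 - 136 = -128)
m(O, n) = 61/88 - n/128 (m(O, n) = -61/(-88) + n/(-128) = -61*(-1/88) + n*(-1/128) = 61/88 - n/128)
1/(m(2, d(17, 0)) + 81989) = 1/((61/88 - 1/128*4) + 81989) = 1/((61/88 - 1/32) + 81989) = 1/(233/352 + 81989) = 1/(28860361/352) = 352/28860361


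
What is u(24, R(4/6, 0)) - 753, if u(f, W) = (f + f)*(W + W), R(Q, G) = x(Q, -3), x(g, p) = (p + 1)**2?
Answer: -369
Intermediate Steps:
x(g, p) = (1 + p)**2
R(Q, G) = 4 (R(Q, G) = (1 - 3)**2 = (-2)**2 = 4)
u(f, W) = 4*W*f (u(f, W) = (2*f)*(2*W) = 4*W*f)
u(24, R(4/6, 0)) - 753 = 4*4*24 - 753 = 384 - 753 = -369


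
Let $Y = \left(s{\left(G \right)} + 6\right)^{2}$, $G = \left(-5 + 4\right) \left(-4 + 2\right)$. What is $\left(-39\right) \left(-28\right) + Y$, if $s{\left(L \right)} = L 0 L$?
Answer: $1128$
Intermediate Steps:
$G = 2$ ($G = \left(-1\right) \left(-2\right) = 2$)
$s{\left(L \right)} = 0$ ($s{\left(L \right)} = 0 L = 0$)
$Y = 36$ ($Y = \left(0 + 6\right)^{2} = 6^{2} = 36$)
$\left(-39\right) \left(-28\right) + Y = \left(-39\right) \left(-28\right) + 36 = 1092 + 36 = 1128$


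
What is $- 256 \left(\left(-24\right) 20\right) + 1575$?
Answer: $124455$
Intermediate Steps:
$- 256 \left(\left(-24\right) 20\right) + 1575 = \left(-256\right) \left(-480\right) + 1575 = 122880 + 1575 = 124455$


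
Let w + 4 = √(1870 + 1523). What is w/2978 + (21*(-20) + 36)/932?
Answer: -143410/346937 + 3*√377/2978 ≈ -0.39380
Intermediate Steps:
w = -4 + 3*√377 (w = -4 + √(1870 + 1523) = -4 + √3393 = -4 + 3*√377 ≈ 54.249)
w/2978 + (21*(-20) + 36)/932 = (-4 + 3*√377)/2978 + (21*(-20) + 36)/932 = (-4 + 3*√377)*(1/2978) + (-420 + 36)*(1/932) = (-2/1489 + 3*√377/2978) - 384*1/932 = (-2/1489 + 3*√377/2978) - 96/233 = -143410/346937 + 3*√377/2978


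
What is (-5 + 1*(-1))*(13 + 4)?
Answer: -102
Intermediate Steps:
(-5 + 1*(-1))*(13 + 4) = (-5 - 1)*17 = -6*17 = -102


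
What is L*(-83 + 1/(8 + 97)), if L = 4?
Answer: -34856/105 ≈ -331.96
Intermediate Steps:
L*(-83 + 1/(8 + 97)) = 4*(-83 + 1/(8 + 97)) = 4*(-83 + 1/105) = 4*(-8714/105) = -34856/105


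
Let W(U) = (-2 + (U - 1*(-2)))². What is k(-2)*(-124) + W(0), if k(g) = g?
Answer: 248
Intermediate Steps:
W(U) = U² (W(U) = (-2 + (U + 2))² = (-2 + (2 + U))² = U²)
k(-2)*(-124) + W(0) = -2*(-124) + 0² = 248 + 0 = 248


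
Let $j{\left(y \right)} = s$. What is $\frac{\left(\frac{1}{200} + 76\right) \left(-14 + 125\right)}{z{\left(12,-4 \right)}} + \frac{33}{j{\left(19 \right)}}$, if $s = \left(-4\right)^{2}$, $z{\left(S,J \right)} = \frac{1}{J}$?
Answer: $- \frac{13497663}{400} \approx -33744.0$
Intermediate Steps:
$s = 16$
$j{\left(y \right)} = 16$
$\frac{\left(\frac{1}{200} + 76\right) \left(-14 + 125\right)}{z{\left(12,-4 \right)}} + \frac{33}{j{\left(19 \right)}} = \frac{\left(\frac{1}{200} + 76\right) \left(-14 + 125\right)}{\frac{1}{-4}} + \frac{33}{16} = \frac{\left(\frac{1}{200} + 76\right) 111}{- \frac{1}{4}} + 33 \cdot \frac{1}{16} = \frac{15201}{200} \cdot 111 \left(-4\right) + \frac{33}{16} = \frac{1687311}{200} \left(-4\right) + \frac{33}{16} = - \frac{1687311}{50} + \frac{33}{16} = - \frac{13497663}{400}$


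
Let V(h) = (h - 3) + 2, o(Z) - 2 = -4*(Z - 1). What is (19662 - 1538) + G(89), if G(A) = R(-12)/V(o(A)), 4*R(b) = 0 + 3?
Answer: 8482031/468 ≈ 18124.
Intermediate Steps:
o(Z) = 6 - 4*Z (o(Z) = 2 - 4*(Z - 1) = 2 - 4*(-1 + Z) = 2 + (4 - 4*Z) = 6 - 4*Z)
R(b) = ¾ (R(b) = (0 + 3)/4 = (¼)*3 = ¾)
V(h) = -1 + h (V(h) = (-3 + h) + 2 = -1 + h)
G(A) = 3/(4*(5 - 4*A)) (G(A) = 3/(4*(-1 + (6 - 4*A))) = 3/(4*(5 - 4*A)))
(19662 - 1538) + G(89) = (19662 - 1538) - 3/(-20 + 16*89) = 18124 - 3/(-20 + 1424) = 18124 - 3/1404 = 18124 - 3*1/1404 = 18124 - 1/468 = 8482031/468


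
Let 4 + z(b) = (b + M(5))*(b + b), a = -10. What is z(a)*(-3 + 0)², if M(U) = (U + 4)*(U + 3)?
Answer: -11196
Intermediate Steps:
M(U) = (3 + U)*(4 + U) (M(U) = (4 + U)*(3 + U) = (3 + U)*(4 + U))
z(b) = -4 + 2*b*(72 + b) (z(b) = -4 + (b + (12 + 5² + 7*5))*(b + b) = -4 + (b + (12 + 25 + 35))*(2*b) = -4 + (b + 72)*(2*b) = -4 + (72 + b)*(2*b) = -4 + 2*b*(72 + b))
z(a)*(-3 + 0)² = (-4 + 2*(-10)² + 144*(-10))*(-3 + 0)² = (-4 + 2*100 - 1440)*(-3)² = (-4 + 200 - 1440)*9 = -1244*9 = -11196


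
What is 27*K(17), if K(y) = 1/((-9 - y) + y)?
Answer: -3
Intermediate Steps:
K(y) = -1/9 (K(y) = 1/(-9) = -1/9)
27*K(17) = 27*(-1/9) = -3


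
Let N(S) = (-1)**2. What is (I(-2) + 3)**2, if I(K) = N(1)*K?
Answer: 1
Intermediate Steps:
N(S) = 1
I(K) = K (I(K) = 1*K = K)
(I(-2) + 3)**2 = (-2 + 3)**2 = 1**2 = 1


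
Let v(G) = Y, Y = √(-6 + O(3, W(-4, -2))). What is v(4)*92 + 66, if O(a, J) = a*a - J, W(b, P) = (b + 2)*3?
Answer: 342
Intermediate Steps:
W(b, P) = 6 + 3*b (W(b, P) = (2 + b)*3 = 6 + 3*b)
O(a, J) = a² - J
Y = 3 (Y = √(-6 + (3² - (6 + 3*(-4)))) = √(-6 + (9 - (6 - 12))) = √(-6 + (9 - 1*(-6))) = √(-6 + (9 + 6)) = √(-6 + 15) = √9 = 3)
v(G) = 3
v(4)*92 + 66 = 3*92 + 66 = 276 + 66 = 342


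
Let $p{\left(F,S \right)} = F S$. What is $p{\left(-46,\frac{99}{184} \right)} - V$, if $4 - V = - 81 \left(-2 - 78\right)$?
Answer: $\frac{25805}{4} \approx 6451.3$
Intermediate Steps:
$V = -6476$ ($V = 4 - - 81 \left(-2 - 78\right) = 4 - \left(-81\right) \left(-80\right) = 4 - 6480 = -6476$)
$p{\left(-46,\frac{99}{184} \right)} - V = - 46 \cdot \frac{99}{184} - -6476 = - 46 \cdot 99 \cdot \frac{1}{184} + 6476 = \left(-46\right) \frac{99}{184} + 6476 = - \frac{99}{4} + 6476 = \frac{25805}{4}$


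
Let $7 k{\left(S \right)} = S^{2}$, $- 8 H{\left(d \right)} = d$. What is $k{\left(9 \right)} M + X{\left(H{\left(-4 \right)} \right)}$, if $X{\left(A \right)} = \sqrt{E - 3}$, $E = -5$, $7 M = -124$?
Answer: $- \frac{10044}{49} + 2 i \sqrt{2} \approx -204.98 + 2.8284 i$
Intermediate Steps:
$M = - \frac{124}{7}$ ($M = \frac{1}{7} \left(-124\right) = - \frac{124}{7} \approx -17.714$)
$H{\left(d \right)} = - \frac{d}{8}$
$X{\left(A \right)} = 2 i \sqrt{2}$ ($X{\left(A \right)} = \sqrt{-5 - 3} = \sqrt{-8} = 2 i \sqrt{2}$)
$k{\left(S \right)} = \frac{S^{2}}{7}$
$k{\left(9 \right)} M + X{\left(H{\left(-4 \right)} \right)} = \frac{9^{2}}{7} \left(- \frac{124}{7}\right) + 2 i \sqrt{2} = \frac{1}{7} \cdot 81 \left(- \frac{124}{7}\right) + 2 i \sqrt{2} = \frac{81}{7} \left(- \frac{124}{7}\right) + 2 i \sqrt{2} = - \frac{10044}{49} + 2 i \sqrt{2}$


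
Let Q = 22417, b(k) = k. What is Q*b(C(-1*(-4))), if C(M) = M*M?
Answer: 358672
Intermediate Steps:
C(M) = M**2
Q*b(C(-1*(-4))) = 22417*(-1*(-4))**2 = 22417*4**2 = 22417*16 = 358672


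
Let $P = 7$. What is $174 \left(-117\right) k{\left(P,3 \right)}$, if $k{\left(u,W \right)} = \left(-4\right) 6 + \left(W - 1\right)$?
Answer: $447876$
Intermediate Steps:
$k{\left(u,W \right)} = -25 + W$ ($k{\left(u,W \right)} = -24 + \left(W - 1\right) = -24 + \left(-1 + W\right) = -25 + W$)
$174 \left(-117\right) k{\left(P,3 \right)} = 174 \left(-117\right) \left(-25 + 3\right) = \left(-20358\right) \left(-22\right) = 447876$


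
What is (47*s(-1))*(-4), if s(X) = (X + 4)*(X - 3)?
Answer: 2256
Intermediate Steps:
s(X) = (-3 + X)*(4 + X) (s(X) = (4 + X)*(-3 + X) = (-3 + X)*(4 + X))
(47*s(-1))*(-4) = (47*(-12 - 1 + (-1)**2))*(-4) = (47*(-12 - 1 + 1))*(-4) = (47*(-12))*(-4) = -564*(-4) = 2256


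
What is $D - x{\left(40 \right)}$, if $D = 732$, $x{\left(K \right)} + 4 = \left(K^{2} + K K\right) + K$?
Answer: $-2504$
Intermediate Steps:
$x{\left(K \right)} = -4 + K + 2 K^{2}$ ($x{\left(K \right)} = -4 + \left(\left(K^{2} + K K\right) + K\right) = -4 + \left(\left(K^{2} + K^{2}\right) + K\right) = -4 + \left(2 K^{2} + K\right) = -4 + \left(K + 2 K^{2}\right) = -4 + K + 2 K^{2}$)
$D - x{\left(40 \right)} = 732 - \left(-4 + 40 + 2 \cdot 40^{2}\right) = 732 - \left(-4 + 40 + 2 \cdot 1600\right) = 732 - \left(-4 + 40 + 3200\right) = 732 - 3236 = -2504$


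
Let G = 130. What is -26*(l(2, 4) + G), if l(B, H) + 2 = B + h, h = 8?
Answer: -3588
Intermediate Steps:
l(B, H) = 6 + B (l(B, H) = -2 + (B + 8) = -2 + (8 + B) = 6 + B)
-26*(l(2, 4) + G) = -26*((6 + 2) + 130) = -26*(8 + 130) = -26*138 = -3588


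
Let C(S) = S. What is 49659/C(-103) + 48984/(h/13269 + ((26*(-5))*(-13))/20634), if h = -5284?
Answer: -230946751564851/1486726823 ≈ -1.5534e+5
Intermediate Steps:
49659/C(-103) + 48984/(h/13269 + ((26*(-5))*(-13))/20634) = 49659/(-103) + 48984/(-5284/13269 + ((26*(-5))*(-13))/20634) = 49659*(-1/103) + 48984/(-5284*1/13269 - 130*(-13)*(1/20634)) = -49659/103 + 48984/(-5284/13269 + 1690*(1/20634)) = -49659/103 + 48984/(-5284/13269 + 845/10317) = -49659/103 + 48984/(-14434241/45632091) = -49659/103 + 48984*(-45632091/14434241) = -49659/103 - 2235242345544/14434241 = -230946751564851/1486726823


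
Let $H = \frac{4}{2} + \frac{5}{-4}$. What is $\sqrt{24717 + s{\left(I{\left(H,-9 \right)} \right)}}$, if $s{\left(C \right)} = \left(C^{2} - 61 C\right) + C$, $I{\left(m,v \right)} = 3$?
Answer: $\sqrt{24546} \approx 156.67$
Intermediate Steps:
$H = \frac{3}{4}$ ($H = 4 \cdot \frac{1}{2} + 5 \left(- \frac{1}{4}\right) = 2 - \frac{5}{4} = \frac{3}{4} \approx 0.75$)
$s{\left(C \right)} = C^{2} - 60 C$
$\sqrt{24717 + s{\left(I{\left(H,-9 \right)} \right)}} = \sqrt{24717 + 3 \left(-60 + 3\right)} = \sqrt{24717 + 3 \left(-57\right)} = \sqrt{24717 - 171} = \sqrt{24546}$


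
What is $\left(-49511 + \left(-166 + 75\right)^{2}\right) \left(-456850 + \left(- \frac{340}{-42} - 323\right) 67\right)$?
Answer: $\frac{59117464690}{3} \approx 1.9706 \cdot 10^{10}$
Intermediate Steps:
$\left(-49511 + \left(-166 + 75\right)^{2}\right) \left(-456850 + \left(- \frac{340}{-42} - 323\right) 67\right) = \left(-49511 + \left(-91\right)^{2}\right) \left(-456850 + \left(\left(-340\right) \left(- \frac{1}{42}\right) - 323\right) 67\right) = \left(-49511 + 8281\right) \left(-456850 + \left(\frac{170}{21} - 323\right) 67\right) = - 41230 \left(-456850 - \frac{443071}{21}\right) = \left(-41230\right) \left(- \frac{10036921}{21}\right) = \frac{59117464690}{3}$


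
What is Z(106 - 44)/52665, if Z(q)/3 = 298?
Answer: 298/17555 ≈ 0.016975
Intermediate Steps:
Z(q) = 894 (Z(q) = 3*298 = 894)
Z(106 - 44)/52665 = 894/52665 = 894*(1/52665) = 298/17555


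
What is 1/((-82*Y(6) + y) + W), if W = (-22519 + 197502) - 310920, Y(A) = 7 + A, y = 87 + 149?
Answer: -1/136767 ≈ -7.3117e-6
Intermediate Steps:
y = 236
W = -135937 (W = 174983 - 310920 = -135937)
1/((-82*Y(6) + y) + W) = 1/((-82*(7 + 6) + 236) - 135937) = 1/((-82*13 + 236) - 135937) = 1/((-1066 + 236) - 135937) = 1/(-830 - 135937) = 1/(-136767) = -1/136767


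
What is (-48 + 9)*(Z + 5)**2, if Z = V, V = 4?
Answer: -3159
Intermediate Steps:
Z = 4
(-48 + 9)*(Z + 5)**2 = (-48 + 9)*(4 + 5)**2 = -39*9**2 = -39*81 = -3159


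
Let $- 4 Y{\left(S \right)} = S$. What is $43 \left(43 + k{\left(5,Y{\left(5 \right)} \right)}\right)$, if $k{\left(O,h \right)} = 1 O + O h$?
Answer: $\frac{7181}{4} \approx 1795.3$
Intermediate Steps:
$Y{\left(S \right)} = - \frac{S}{4}$
$k{\left(O,h \right)} = O + O h$
$43 \left(43 + k{\left(5,Y{\left(5 \right)} \right)}\right) = 43 \left(43 + 5 \left(1 - \frac{5}{4}\right)\right) = 43 \left(43 + 5 \left(- \frac{1}{4}\right)\right) = 43 \left(43 - \frac{5}{4}\right) = 43 \cdot \frac{167}{4} = \frac{7181}{4}$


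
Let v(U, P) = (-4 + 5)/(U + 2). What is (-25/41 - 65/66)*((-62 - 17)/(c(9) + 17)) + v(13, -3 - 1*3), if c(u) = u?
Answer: 575959/117260 ≈ 4.9118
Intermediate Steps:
v(U, P) = 1/(2 + U)
(-25/41 - 65/66)*((-62 - 17)/(c(9) + 17)) + v(13, -3 - 1*3) = (-25/41 - 65/66)*((-62 - 17)/(9 + 17)) + 1/(2 + 13) = (-25*1/41 - 65*1/66)*(-79/26) + 1/15 = (-25/41 - 65/66)*(-79*1/26) + 1/15 = -4315/2706*(-79/26) + 1/15 = 340885/70356 + 1/15 = 575959/117260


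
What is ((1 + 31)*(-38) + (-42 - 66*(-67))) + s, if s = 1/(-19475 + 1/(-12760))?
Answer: 786257154404/248501001 ≈ 3164.0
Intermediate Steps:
s = -12760/248501001 (s = 1/(-19475 - 1/12760) = 1/(-248501001/12760) = -12760/248501001 ≈ -5.1348e-5)
((1 + 31)*(-38) + (-42 - 66*(-67))) + s = ((1 + 31)*(-38) + (-42 - 66*(-67))) - 12760/248501001 = (32*(-38) + (-42 + 4422)) - 12760/248501001 = (-1216 + 4380) - 12760/248501001 = 3164 - 12760/248501001 = 786257154404/248501001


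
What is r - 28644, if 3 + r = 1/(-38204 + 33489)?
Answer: -135070606/4715 ≈ -28647.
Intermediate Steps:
r = -14146/4715 (r = -3 + 1/(-38204 + 33489) = -3 + 1/(-4715) = -3 - 1/4715 = -14146/4715 ≈ -3.0002)
r - 28644 = -14146/4715 - 28644 = -135070606/4715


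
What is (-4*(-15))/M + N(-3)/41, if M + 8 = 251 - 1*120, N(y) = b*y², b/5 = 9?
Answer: 425/41 ≈ 10.366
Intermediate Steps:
b = 45 (b = 5*9 = 45)
N(y) = 45*y²
M = 123 (M = -8 + (251 - 1*120) = -8 + (251 - 120) = -8 + 131 = 123)
(-4*(-15))/M + N(-3)/41 = -4*(-15)/123 + (45*(-3)²)/41 = 60*(1/123) + (45*9)*(1/41) = 20/41 + 405*(1/41) = 20/41 + 405/41 = 425/41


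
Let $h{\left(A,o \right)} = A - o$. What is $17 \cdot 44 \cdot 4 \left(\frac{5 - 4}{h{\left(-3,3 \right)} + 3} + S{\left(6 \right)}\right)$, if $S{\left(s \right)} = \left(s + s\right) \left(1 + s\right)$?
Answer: $\frac{750992}{3} \approx 2.5033 \cdot 10^{5}$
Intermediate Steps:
$S{\left(s \right)} = 2 s \left(1 + s\right)$
$17 \cdot 44 \cdot 4 \left(\frac{5 - 4}{h{\left(-3,3 \right)} + 3} + S{\left(6 \right)}\right) = 17 \cdot 44 \cdot 4 \left(\frac{5 - 4}{\left(-3 - 3\right) + 3} + 2 \cdot 6 \left(1 + 6\right)\right) = 748 \cdot 4 \left(1 \frac{1}{\left(-3 - 3\right) + 3} + 2 \cdot 6 \cdot 7\right) = 748 \cdot 4 \left(1 \frac{1}{-6 + 3} + 84\right) = 748 \cdot 4 \left(1 \frac{1}{-3} + 84\right) = 748 \cdot 4 \left(1 \left(- \frac{1}{3}\right) + 84\right) = 748 \cdot 4 \left(- \frac{1}{3} + 84\right) = 748 \cdot 4 \cdot \frac{251}{3} = 748 \cdot \frac{1004}{3} = \frac{750992}{3}$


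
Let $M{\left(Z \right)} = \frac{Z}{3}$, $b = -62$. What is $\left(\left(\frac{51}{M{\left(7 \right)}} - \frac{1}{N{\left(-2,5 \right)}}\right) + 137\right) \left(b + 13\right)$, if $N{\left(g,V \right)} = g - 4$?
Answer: $- \frac{46753}{6} \approx -7792.2$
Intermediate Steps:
$N{\left(g,V \right)} = -4 + g$ ($N{\left(g,V \right)} = g - 4 = -4 + g$)
$M{\left(Z \right)} = \frac{Z}{3}$ ($M{\left(Z \right)} = Z \frac{1}{3} = \frac{Z}{3}$)
$\left(\left(\frac{51}{M{\left(7 \right)}} - \frac{1}{N{\left(-2,5 \right)}}\right) + 137\right) \left(b + 13\right) = \left(\left(\frac{51}{\frac{1}{3} \cdot 7} - \frac{1}{-4 - 2}\right) + 137\right) \left(-62 + 13\right) = \left(\left(\frac{51}{\frac{7}{3}} - \frac{1}{-6}\right) + 137\right) \left(-49\right) = \left(\left(51 \cdot \frac{3}{7} - - \frac{1}{6}\right) + 137\right) \left(-49\right) = \left(\left(\frac{153}{7} + \frac{1}{6}\right) + 137\right) \left(-49\right) = \left(\frac{925}{42} + 137\right) \left(-49\right) = \frac{6679}{42} \left(-49\right) = - \frac{46753}{6}$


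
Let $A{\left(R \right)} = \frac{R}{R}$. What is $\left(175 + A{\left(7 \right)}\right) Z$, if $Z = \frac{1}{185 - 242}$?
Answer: $- \frac{176}{57} \approx -3.0877$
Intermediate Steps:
$A{\left(R \right)} = 1$
$Z = - \frac{1}{57}$ ($Z = \frac{1}{-57} = - \frac{1}{57} \approx -0.017544$)
$\left(175 + A{\left(7 \right)}\right) Z = \left(175 + 1\right) \left(- \frac{1}{57}\right) = 176 \left(- \frac{1}{57}\right) = - \frac{176}{57}$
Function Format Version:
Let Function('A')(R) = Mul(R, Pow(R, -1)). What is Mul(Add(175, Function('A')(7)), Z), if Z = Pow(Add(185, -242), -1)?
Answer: Rational(-176, 57) ≈ -3.0877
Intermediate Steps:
Function('A')(R) = 1
Z = Rational(-1, 57) (Z = Pow(-57, -1) = Rational(-1, 57) ≈ -0.017544)
Mul(Add(175, Function('A')(7)), Z) = Mul(Add(175, 1), Rational(-1, 57)) = Mul(176, Rational(-1, 57)) = Rational(-176, 57)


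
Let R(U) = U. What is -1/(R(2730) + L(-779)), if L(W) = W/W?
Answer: -1/2731 ≈ -0.00036617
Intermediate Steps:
L(W) = 1
-1/(R(2730) + L(-779)) = -1/(2730 + 1) = -1/2731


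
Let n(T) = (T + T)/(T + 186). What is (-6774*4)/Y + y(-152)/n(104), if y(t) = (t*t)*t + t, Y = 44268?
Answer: -234820649829/47957 ≈ -4.8965e+6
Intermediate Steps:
n(T) = 2*T/(186 + T) (n(T) = (2*T)/(186 + T) = 2*T/(186 + T))
y(t) = t + t³ (y(t) = t²*t + t = t³ + t = t + t³)
(-6774*4)/Y + y(-152)/n(104) = -6774*4/44268 + (-152 + (-152)³)/((2*104/(186 + 104))) = -27096*1/44268 + (-152 - 3511808)/((2*104/290)) = -2258/3689 - 3511960/(2*104*(1/290)) = -2258/3689 - 3511960/104/145 = -2258/3689 - 3511960*145/104 = -2258/3689 - 63654275/13 = -234820649829/47957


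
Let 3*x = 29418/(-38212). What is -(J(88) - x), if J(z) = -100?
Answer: 1905697/19106 ≈ 99.743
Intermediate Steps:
x = -4903/19106 (x = (29418/(-38212))/3 = (29418*(-1/38212))/3 = (⅓)*(-14709/19106) = -4903/19106 ≈ -0.25662)
-(J(88) - x) = -(-100 - 1*(-4903/19106)) = -(-100 + 4903/19106) = -1*(-1905697/19106) = 1905697/19106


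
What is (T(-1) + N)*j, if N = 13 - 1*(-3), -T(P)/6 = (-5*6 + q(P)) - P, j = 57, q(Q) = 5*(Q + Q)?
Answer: 14250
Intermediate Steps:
q(Q) = 10*Q (q(Q) = 5*(2*Q) = 10*Q)
T(P) = 180 - 54*P (T(P) = -6*((-5*6 + 10*P) - P) = -6*((-30 + 10*P) - P) = -6*(-30 + 9*P) = 180 - 54*P)
N = 16 (N = 13 + 3 = 16)
(T(-1) + N)*j = ((180 - 54*(-1)) + 16)*57 = ((180 + 54) + 16)*57 = (234 + 16)*57 = 250*57 = 14250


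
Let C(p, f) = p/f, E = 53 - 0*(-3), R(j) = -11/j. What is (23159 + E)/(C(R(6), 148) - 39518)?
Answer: -20612256/35091995 ≈ -0.58738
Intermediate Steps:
E = 53 (E = 53 - 86*0 = 53 + 0 = 53)
(23159 + E)/(C(R(6), 148) - 39518) = (23159 + 53)/(-11/6/148 - 39518) = 23212/(-11*⅙*(1/148) - 39518) = 23212/(-11/6*1/148 - 39518) = 23212/(-11/888 - 39518) = 23212/(-35091995/888) = 23212*(-888/35091995) = -20612256/35091995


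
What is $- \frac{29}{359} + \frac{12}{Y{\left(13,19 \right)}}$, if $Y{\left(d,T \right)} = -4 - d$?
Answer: $- \frac{4801}{6103} \approx -0.78666$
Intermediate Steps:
$- \frac{29}{359} + \frac{12}{Y{\left(13,19 \right)}} = - \frac{29}{359} + \frac{12}{-4 - 13} = \left(-29\right) \frac{1}{359} + \frac{12}{-4 - 13} = - \frac{29}{359} + \frac{12}{-17} = - \frac{29}{359} + 12 \left(- \frac{1}{17}\right) = - \frac{29}{359} - \frac{12}{17} = - \frac{4801}{6103}$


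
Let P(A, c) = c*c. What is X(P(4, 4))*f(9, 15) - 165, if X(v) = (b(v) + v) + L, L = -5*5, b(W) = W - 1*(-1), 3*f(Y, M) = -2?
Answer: -511/3 ≈ -170.33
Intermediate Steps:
f(Y, M) = -⅔ (f(Y, M) = (⅓)*(-2) = -⅔)
b(W) = 1 + W (b(W) = W + 1 = 1 + W)
P(A, c) = c²
L = -25
X(v) = -24 + 2*v (X(v) = ((1 + v) + v) - 25 = (1 + 2*v) - 25 = -24 + 2*v)
X(P(4, 4))*f(9, 15) - 165 = (-24 + 2*4²)*(-⅔) - 165 = (-24 + 2*16)*(-⅔) - 165 = (-24 + 32)*(-⅔) - 165 = 8*(-⅔) - 165 = -16/3 - 165 = -511/3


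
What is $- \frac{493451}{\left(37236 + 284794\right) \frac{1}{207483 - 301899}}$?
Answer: $\frac{23294834808}{161015} \approx 1.4468 \cdot 10^{5}$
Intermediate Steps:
$- \frac{493451}{\left(37236 + 284794\right) \frac{1}{207483 - 301899}} = - \frac{493451}{322030 \frac{1}{-94416}} = - \frac{493451}{322030 \left(- \frac{1}{94416}\right)} = - \frac{493451}{- \frac{161015}{47208}} = \left(-493451\right) \left(- \frac{47208}{161015}\right) = \frac{23294834808}{161015}$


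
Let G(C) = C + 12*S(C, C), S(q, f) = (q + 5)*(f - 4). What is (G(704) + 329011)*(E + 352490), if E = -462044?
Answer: -688581399510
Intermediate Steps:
S(q, f) = (-4 + f)*(5 + q) (S(q, f) = (5 + q)*(-4 + f) = (-4 + f)*(5 + q))
G(C) = -240 + 12*C**2 + 13*C (G(C) = C + 12*(-20 - 4*C + 5*C + C*C) = C + 12*(-20 - 4*C + 5*C + C**2) = C + 12*(-20 + C + C**2) = C + (-240 + 12*C + 12*C**2) = -240 + 12*C**2 + 13*C)
(G(704) + 329011)*(E + 352490) = ((-240 + 12*704**2 + 13*704) + 329011)*(-462044 + 352490) = ((-240 + 12*495616 + 9152) + 329011)*(-109554) = ((-240 + 5947392 + 9152) + 329011)*(-109554) = (5956304 + 329011)*(-109554) = 6285315*(-109554) = -688581399510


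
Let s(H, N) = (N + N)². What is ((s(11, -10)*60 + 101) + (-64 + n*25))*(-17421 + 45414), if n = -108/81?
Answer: 671934641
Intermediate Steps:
n = -4/3 (n = -108*1/81 = -4/3 ≈ -1.3333)
s(H, N) = 4*N² (s(H, N) = (2*N)² = 4*N²)
((s(11, -10)*60 + 101) + (-64 + n*25))*(-17421 + 45414) = (((4*(-10)²)*60 + 101) + (-64 - 4/3*25))*(-17421 + 45414) = (((4*100)*60 + 101) + (-64 - 100/3))*27993 = ((400*60 + 101) - 292/3)*27993 = ((24000 + 101) - 292/3)*27993 = (24101 - 292/3)*27993 = (72011/3)*27993 = 671934641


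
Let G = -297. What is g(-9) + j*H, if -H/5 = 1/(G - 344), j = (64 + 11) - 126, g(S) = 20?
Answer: 12565/641 ≈ 19.602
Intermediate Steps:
j = -51 (j = 75 - 126 = -51)
H = 5/641 (H = -5/(-297 - 344) = -5/(-641) = -5*(-1/641) = 5/641 ≈ 0.0078003)
g(-9) + j*H = 20 - 51*5/641 = 20 - 255/641 = 12565/641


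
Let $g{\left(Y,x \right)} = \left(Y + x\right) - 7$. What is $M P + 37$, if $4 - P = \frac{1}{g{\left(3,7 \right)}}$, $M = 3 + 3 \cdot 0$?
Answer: $48$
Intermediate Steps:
$M = 3$ ($M = 3 + 0 = 3$)
$g{\left(Y,x \right)} = -7 + Y + x$
$P = \frac{11}{3}$ ($P = 4 - \frac{1}{-7 + 3 + 7} = 4 - \frac{1}{3} = \frac{11}{3} \approx 3.6667$)
$M P + 37 = 3 \cdot \frac{11}{3} + 37 = 11 + 37 = 48$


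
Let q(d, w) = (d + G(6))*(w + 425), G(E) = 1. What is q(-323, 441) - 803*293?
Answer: -514131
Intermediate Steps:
q(d, w) = (1 + d)*(425 + w) (q(d, w) = (d + 1)*(w + 425) = (1 + d)*(425 + w))
q(-323, 441) - 803*293 = (425 + 441 + 425*(-323) - 323*441) - 803*293 = (425 + 441 - 137275 - 142443) - 235279 = -278852 - 235279 = -514131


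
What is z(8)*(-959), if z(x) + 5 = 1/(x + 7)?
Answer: 70966/15 ≈ 4731.1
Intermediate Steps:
z(x) = -5 + 1/(7 + x) (z(x) = -5 + 1/(x + 7) = -5 + 1/(7 + x))
z(8)*(-959) = ((-34 - 5*8)/(7 + 8))*(-959) = ((-34 - 40)/15)*(-959) = ((1/15)*(-74))*(-959) = -74/15*(-959) = 70966/15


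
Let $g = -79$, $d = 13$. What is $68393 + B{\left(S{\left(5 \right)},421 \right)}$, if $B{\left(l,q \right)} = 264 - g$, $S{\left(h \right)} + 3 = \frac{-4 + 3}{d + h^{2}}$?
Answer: $68736$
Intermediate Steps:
$S{\left(h \right)} = -3 - \frac{1}{13 + h^{2}}$ ($S{\left(h \right)} = -3 + \frac{-4 + 3}{13 + h^{2}} = -3 - \frac{1}{13 + h^{2}}$)
$B{\left(l,q \right)} = 343$ ($B{\left(l,q \right)} = 264 - -79 = 264 + 79 = 343$)
$68393 + B{\left(S{\left(5 \right)},421 \right)} = 68393 + 343 = 68736$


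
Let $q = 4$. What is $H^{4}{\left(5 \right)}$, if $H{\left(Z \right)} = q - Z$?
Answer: $1$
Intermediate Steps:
$H{\left(Z \right)} = 4 - Z$
$H^{4}{\left(5 \right)} = \left(4 - 5\right)^{4} = \left(-1\right)^{4} = 1$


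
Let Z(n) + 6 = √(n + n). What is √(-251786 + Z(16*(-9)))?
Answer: 2*√(-62948 + 3*I*√2) ≈ 0.01691 + 501.79*I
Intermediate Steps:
Z(n) = -6 + √2*√n (Z(n) = -6 + √(n + n) = -6 + √(2*n) = -6 + √2*√n)
√(-251786 + Z(16*(-9))) = √(-251786 + (-6 + √2*√(16*(-9)))) = √(-251786 + (-6 + √2*√(-144))) = √(-251786 + (-6 + √2*(12*I))) = √(-251786 + (-6 + 12*I*√2)) = √(-251792 + 12*I*√2)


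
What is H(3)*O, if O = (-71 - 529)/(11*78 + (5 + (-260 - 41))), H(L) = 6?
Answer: -1800/281 ≈ -6.4057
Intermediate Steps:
O = -300/281 (O = -600/(858 + (5 - 301)) = -600/(858 - 296) = -600/562 = -600*1/562 = -300/281 ≈ -1.0676)
H(3)*O = 6*(-300/281) = -1800/281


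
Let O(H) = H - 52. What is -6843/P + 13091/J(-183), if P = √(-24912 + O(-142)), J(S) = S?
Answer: -13091/183 + 6843*I*√25106/25106 ≈ -71.536 + 43.188*I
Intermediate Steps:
O(H) = -52 + H
P = I*√25106 (P = √(-24912 + (-52 - 142)) = √(-24912 - 194) = √(-25106) = I*√25106 ≈ 158.45*I)
-6843/P + 13091/J(-183) = -6843*(-I*√25106/25106) + 13091/(-183) = -(-6843)*I*√25106/25106 + 13091*(-1/183) = 6843*I*√25106/25106 - 13091/183 = -13091/183 + 6843*I*√25106/25106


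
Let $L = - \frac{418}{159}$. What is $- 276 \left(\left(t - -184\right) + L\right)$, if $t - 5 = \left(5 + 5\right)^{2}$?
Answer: $- \frac{4189036}{53} \approx -79038.0$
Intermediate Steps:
$t = 105$ ($t = 5 + \left(5 + 5\right)^{2} = 5 + 10^{2} = 5 + 100 = 105$)
$L = - \frac{418}{159}$ ($L = \left(-418\right) \frac{1}{159} = - \frac{418}{159} \approx -2.6289$)
$- 276 \left(\left(t - -184\right) + L\right) = - 276 \left(\left(105 - -184\right) - \frac{418}{159}\right) = - 276 \left(\left(105 + 184\right) - \frac{418}{159}\right) = - 276 \left(289 - \frac{418}{159}\right) = \left(-276\right) \frac{45533}{159} = - \frac{4189036}{53}$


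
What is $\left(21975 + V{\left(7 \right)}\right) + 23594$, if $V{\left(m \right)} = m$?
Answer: $45576$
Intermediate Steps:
$\left(21975 + V{\left(7 \right)}\right) + 23594 = \left(21975 + 7\right) + 23594 = 21982 + 23594 = 45576$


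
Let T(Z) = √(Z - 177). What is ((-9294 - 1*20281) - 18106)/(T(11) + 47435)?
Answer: -2261748235/2250079391 + 47681*I*√166/2250079391 ≈ -1.0052 + 0.00027302*I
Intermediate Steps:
T(Z) = √(-177 + Z)
((-9294 - 1*20281) - 18106)/(T(11) + 47435) = ((-9294 - 1*20281) - 18106)/(√(-177 + 11) + 47435) = ((-9294 - 20281) - 18106)/(√(-166) + 47435) = (-29575 - 18106)/(I*√166 + 47435) = -47681/(47435 + I*√166)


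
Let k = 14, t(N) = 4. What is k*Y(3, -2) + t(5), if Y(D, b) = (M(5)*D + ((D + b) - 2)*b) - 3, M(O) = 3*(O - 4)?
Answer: 116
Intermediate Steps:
M(O) = -12 + 3*O (M(O) = 3*(-4 + O) = -12 + 3*O)
Y(D, b) = -3 + 3*D + b*(-2 + D + b) (Y(D, b) = ((-12 + 3*5)*D + ((D + b) - 2)*b) - 3 = ((-12 + 15)*D + (-2 + D + b)*b) - 3 = (3*D + b*(-2 + D + b)) - 3 = -3 + 3*D + b*(-2 + D + b))
k*Y(3, -2) + t(5) = 14*(-3 + (-2)**2 - 2*(-2) + 3*3 + 3*(-2)) + 4 = 14*(-3 + 4 + 4 + 9 - 6) + 4 = 14*8 + 4 = 112 + 4 = 116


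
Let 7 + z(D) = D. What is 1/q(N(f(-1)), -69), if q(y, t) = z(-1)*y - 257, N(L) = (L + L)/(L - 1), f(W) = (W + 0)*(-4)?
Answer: -3/835 ≈ -0.0035928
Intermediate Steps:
z(D) = -7 + D
f(W) = -4*W (f(W) = W*(-4) = -4*W)
N(L) = 2*L/(-1 + L) (N(L) = (2*L)/(-1 + L) = 2*L/(-1 + L))
q(y, t) = -257 - 8*y (q(y, t) = (-7 - 1)*y - 257 = -8*y - 257 = -257 - 8*y)
1/q(N(f(-1)), -69) = 1/(-257 - 16*(-4*(-1))/(-1 - 4*(-1))) = 1/(-257 - 16*4/(-1 + 4)) = 1/(-257 - 16*4/3) = 1/(-257 - 8*8/3) = 1/(-257 - 64/3) = 1/(-835/3) = -3/835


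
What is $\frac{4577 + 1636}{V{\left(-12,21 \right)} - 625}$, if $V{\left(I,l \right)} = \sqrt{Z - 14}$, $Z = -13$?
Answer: $- \frac{3883125}{390652} - \frac{18639 i \sqrt{3}}{390652} \approx -9.9401 - 0.082641 i$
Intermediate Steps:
$V{\left(I,l \right)} = 3 i \sqrt{3}$ ($V{\left(I,l \right)} = \sqrt{-13 - 14} = \sqrt{-27} = 3 i \sqrt{3}$)
$\frac{4577 + 1636}{V{\left(-12,21 \right)} - 625} = \frac{4577 + 1636}{3 i \sqrt{3} - 625} = \frac{6213}{-625 + 3 i \sqrt{3}}$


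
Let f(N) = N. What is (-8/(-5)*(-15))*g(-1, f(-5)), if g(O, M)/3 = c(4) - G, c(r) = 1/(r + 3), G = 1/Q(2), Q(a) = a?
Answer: 180/7 ≈ 25.714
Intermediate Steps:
G = 1/2 ≈ 0.50000
c(r) = 1/(3 + r)
g(O, M) = -15/14 (g(O, M) = 3*(1/(3 + 4) - 1*1/2) = 3*(1/7 - 1/2) = 3*(-5/14) = -15/14)
(-8/(-5)*(-15))*g(-1, f(-5)) = (-8/(-5)*(-15))*(-15/14) = (-8*(-1/5)*(-15))*(-15/14) = ((8/5)*(-15))*(-15/14) = -24*(-15/14) = 180/7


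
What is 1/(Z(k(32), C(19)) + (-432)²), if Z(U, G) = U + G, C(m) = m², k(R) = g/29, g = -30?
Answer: 29/5422535 ≈ 5.3481e-6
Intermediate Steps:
k(R) = -30/29
Z(U, G) = G + U
1/(Z(k(32), C(19)) + (-432)²) = 1/((19² - 30/29) + (-432)²) = 1/((361 - 30/29) + 186624) = 1/(10439/29 + 186624) = 1/(5422535/29) = 29/5422535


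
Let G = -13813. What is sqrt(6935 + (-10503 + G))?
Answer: I*sqrt(17381) ≈ 131.84*I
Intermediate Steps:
sqrt(6935 + (-10503 + G)) = sqrt(6935 + (-10503 - 13813)) = sqrt(6935 - 24316) = sqrt(-17381) = I*sqrt(17381)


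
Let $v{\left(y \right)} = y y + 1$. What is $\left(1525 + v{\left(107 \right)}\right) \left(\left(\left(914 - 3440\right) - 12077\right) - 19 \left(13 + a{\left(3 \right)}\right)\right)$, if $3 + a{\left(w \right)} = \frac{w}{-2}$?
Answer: $- \frac{383138775}{2} \approx -1.9157 \cdot 10^{8}$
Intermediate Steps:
$a{\left(w \right)} = -3 - \frac{w}{2}$ ($a{\left(w \right)} = -3 + \frac{w}{-2} = -3 + w \left(- \frac{1}{2}\right) = -3 - \frac{w}{2}$)
$v{\left(y \right)} = 1 + y^{2}$ ($v{\left(y \right)} = y^{2} + 1 = 1 + y^{2}$)
$\left(1525 + v{\left(107 \right)}\right) \left(\left(\left(914 - 3440\right) - 12077\right) - 19 \left(13 + a{\left(3 \right)}\right)\right) = \left(1525 + \left(1 + 107^{2}\right)\right) \left(\left(\left(914 - 3440\right) - 12077\right) - 19 \left(13 - \frac{9}{2}\right)\right) = \left(1525 + \left(1 + 11449\right)\right) \left(\left(-2526 - 12077\right) - 19 \left(13 - \frac{9}{2}\right)\right) = \left(1525 + 11450\right) \left(-14603 - 19 \left(13 - \frac{9}{2}\right)\right) = 12975 \left(-14603 - \frac{323}{2}\right) = 12975 \left(- \frac{29529}{2}\right) = - \frac{383138775}{2}$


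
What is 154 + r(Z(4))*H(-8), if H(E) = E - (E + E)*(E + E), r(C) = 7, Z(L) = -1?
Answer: -1694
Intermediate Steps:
H(E) = E - 4*E² (H(E) = E - 2*E*2*E = E - 4*E²)
154 + r(Z(4))*H(-8) = 154 + 7*(-8*(1 - 4*(-8))) = 154 + 7*(-8*(1 + 32)) = 154 + 7*(-8*33) = 154 + 7*(-264) = 154 - 1848 = -1694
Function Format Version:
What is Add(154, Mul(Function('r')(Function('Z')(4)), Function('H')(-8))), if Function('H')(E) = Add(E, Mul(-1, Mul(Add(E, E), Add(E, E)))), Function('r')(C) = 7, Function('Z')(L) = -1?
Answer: -1694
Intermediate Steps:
Function('H')(E) = Add(E, Mul(-4, Pow(E, 2))) (Function('H')(E) = Add(E, Mul(-1, Mul(Mul(2, E), Mul(2, E)))) = Add(E, Mul(-1, Mul(4, Pow(E, 2)))) = Add(E, Mul(-4, Pow(E, 2))))
Add(154, Mul(Function('r')(Function('Z')(4)), Function('H')(-8))) = Add(154, Mul(7, Mul(-8, Add(1, Mul(-4, -8))))) = Add(154, Mul(7, Mul(-8, Add(1, 32)))) = Add(154, Mul(7, Mul(-8, 33))) = Add(154, Mul(7, -264)) = Add(154, -1848) = -1694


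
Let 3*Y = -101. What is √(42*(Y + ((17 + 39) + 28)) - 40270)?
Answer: 2*I*√9539 ≈ 195.34*I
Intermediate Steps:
Y = -101/3 (Y = (⅓)*(-101) = -101/3 ≈ -33.667)
√(42*(Y + ((17 + 39) + 28)) - 40270) = √(42*(-101/3 + ((17 + 39) + 28)) - 40270) = √(42*(-101/3 + (56 + 28)) - 40270) = √(42*(-101/3 + 84) - 40270) = √(42*(151/3) - 40270) = √(2114 - 40270) = √(-38156) = 2*I*√9539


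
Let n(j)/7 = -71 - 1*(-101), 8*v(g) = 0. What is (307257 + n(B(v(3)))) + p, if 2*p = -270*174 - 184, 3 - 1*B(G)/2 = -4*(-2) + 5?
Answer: 283885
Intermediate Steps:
v(g) = 0 (v(g) = (⅛)*0 = 0)
B(G) = -20 (B(G) = 6 - 2*(-4*(-2) + 5) = 6 - 2*(8 + 5) = 6 - 2*13 = 6 - 26 = -20)
p = -23582 (p = (-270*174 - 184)/2 = (-46980 - 184)/2 = (½)*(-47164) = -23582)
n(j) = 210 (n(j) = 7*(-71 - 1*(-101)) = 7*(-71 + 101) = 7*30 = 210)
(307257 + n(B(v(3)))) + p = (307257 + 210) - 23582 = 307467 - 23582 = 283885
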